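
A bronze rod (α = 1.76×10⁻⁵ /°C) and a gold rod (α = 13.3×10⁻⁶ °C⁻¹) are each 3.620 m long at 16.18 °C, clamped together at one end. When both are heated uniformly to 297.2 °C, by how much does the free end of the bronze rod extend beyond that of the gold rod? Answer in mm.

4.37 mm

ΔT = 281.02 K
bronze: ΔL = 1.76×10⁻⁵ × 3.620 m × 281.02 = 1.7904×10⁻² m = 17.904 mm
gold: ΔL = 13.3×10⁻⁶ × 3.620 m × 281.02 = 1.3530×10⁻² m = 13.530 mm
difference = 17.904 − 13.530 = 4.374 mm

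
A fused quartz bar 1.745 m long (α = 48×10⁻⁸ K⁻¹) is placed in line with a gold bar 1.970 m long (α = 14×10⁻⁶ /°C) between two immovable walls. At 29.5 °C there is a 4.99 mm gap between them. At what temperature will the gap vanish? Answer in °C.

Gap closes when ΔL₁ + ΔL₂ = 4.99 mm = 4.99×10⁻³ m
(α₁L₁ + α₂L₂)ΔT = g
α₁L₁ + α₂L₂ = 48×10⁻⁸×1.745 + 14×10⁻⁶×1.970 = 2.84176×10⁻⁵ m/K
ΔT = 4.99×10⁻³ / 2.84176×10⁻⁵ = 175.60 K
T = 29.5 + 175.60 = 205.10 °C

T = 205 °C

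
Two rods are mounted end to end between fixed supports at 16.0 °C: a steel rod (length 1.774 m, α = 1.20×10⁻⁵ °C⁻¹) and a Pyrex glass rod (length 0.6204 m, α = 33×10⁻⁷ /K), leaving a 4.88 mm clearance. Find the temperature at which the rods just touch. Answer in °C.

Gap closes when ΔL₁ + ΔL₂ = 4.88 mm = 4.88×10⁻³ m
(α₁L₁ + α₂L₂)ΔT = g
α₁L₁ + α₂L₂ = 1.20×10⁻⁵×1.774 + 33×10⁻⁷×0.6204 = 2.333532×10⁻⁵ m/K
ΔT = 4.88×10⁻³ / 2.333532×10⁻⁵ = 209.13 K
T = 16.0 + 209.13 = 225.13 °C

T = 225 °C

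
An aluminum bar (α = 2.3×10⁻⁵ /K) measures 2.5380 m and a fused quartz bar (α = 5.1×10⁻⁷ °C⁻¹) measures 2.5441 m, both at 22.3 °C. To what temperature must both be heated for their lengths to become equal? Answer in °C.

T = 129.2 °C

Equal length when α₁L₁ΔT − α₂L₂ΔT = L₂ − L₁ = 6.10×10⁻³ m
α₁L₁ = 5.8374×10⁻⁵, α₂L₂ = 1.297491×10⁻⁶ → Δ(αL) = 5.7076509×10⁻⁵ m/K
ΔT = 6.10×10⁻³ / 5.7076509×10⁻⁵ = 106.874 K, so T = 22.3 + 106.874 = 129.174 °C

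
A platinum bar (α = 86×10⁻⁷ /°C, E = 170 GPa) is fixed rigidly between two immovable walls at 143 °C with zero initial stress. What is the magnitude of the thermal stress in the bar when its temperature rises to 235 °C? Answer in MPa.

σ = 135 MPa

Fully constrained: the free strain ε = αΔT is blocked, so σ = Eε = EαΔT.
|ΔT| = 92 K
σ = 170×10⁹ × 86×10⁻⁷ × 92 = 1.35×10⁸ Pa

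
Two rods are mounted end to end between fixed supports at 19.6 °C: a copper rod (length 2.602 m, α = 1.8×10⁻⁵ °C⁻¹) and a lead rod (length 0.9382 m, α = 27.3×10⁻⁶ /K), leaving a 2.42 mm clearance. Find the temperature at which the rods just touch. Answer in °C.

T = 53.0 °C

α₁L₁ = 4.6836×10⁻⁵ m/K, α₂L₂ = 2.561286×10⁻⁵ m/K → total 7.244886×10⁻⁵ m/K
ΔT = g/(α₁L₁+α₂L₂) = 2.42×10⁻³ / 7.244886×10⁻⁵ = 33.403 K
T = 19.6 + 33.403 = 53.003 °C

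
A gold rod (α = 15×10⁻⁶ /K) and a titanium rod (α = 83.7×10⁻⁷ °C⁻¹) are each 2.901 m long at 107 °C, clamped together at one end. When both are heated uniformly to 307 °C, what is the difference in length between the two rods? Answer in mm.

ΔT = 200 K
gold: ΔL = 15×10⁻⁶ × 2.901 m × 200 = 8.7030×10⁻³ m = 8.7030 mm
titanium: ΔL = 83.7×10⁻⁷ × 2.901 m × 200 = 4.8563×10⁻³ m = 4.8563 mm
difference = 8.7030 − 4.8563 = 3.8467 mm

3.85 mm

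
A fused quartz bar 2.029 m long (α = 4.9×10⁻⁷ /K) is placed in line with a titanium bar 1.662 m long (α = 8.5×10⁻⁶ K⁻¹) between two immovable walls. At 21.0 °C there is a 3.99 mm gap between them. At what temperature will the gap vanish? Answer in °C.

α₁L₁ = 9.9421×10⁻⁷ m/K, α₂L₂ = 1.4127×10⁻⁵ m/K → total 1.512121×10⁻⁵ m/K
ΔT = g/(α₁L₁+α₂L₂) = 3.99×10⁻³ / 1.512121×10⁻⁵ = 263.87 K
T = 21.0 + 263.87 = 284.87 °C

T = 285 °C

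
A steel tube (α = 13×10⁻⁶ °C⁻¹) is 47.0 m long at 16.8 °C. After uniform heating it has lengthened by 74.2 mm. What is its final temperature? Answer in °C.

T = 138 °C

ΔL = αL₀ΔT ⇒ ΔT = ΔL / (αL₀)
ΔT = 74.2×10⁻³ m / (13×10⁻⁶ × 47.0 m) = 121.44 K
T = 16.8 + 121.44 = 138.24 °C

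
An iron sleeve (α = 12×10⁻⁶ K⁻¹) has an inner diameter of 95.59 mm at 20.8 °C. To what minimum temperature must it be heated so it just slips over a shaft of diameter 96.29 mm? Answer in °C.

Required Δd = 96.29 − 95.59 = 0.70 mm
Δd = αd₀ΔT ⇒ ΔT = Δd/(αd₀) = 0.70 / (12×10⁻⁶ × 95.59) = 610.25 K
T_min = 20.8 + 610.25 = 631.05 °C

T = 631 °C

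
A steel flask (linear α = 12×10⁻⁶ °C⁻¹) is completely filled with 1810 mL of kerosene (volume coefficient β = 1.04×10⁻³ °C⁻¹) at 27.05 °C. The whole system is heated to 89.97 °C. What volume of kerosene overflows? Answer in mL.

The flask also expands: β_container ≈ 3α = 3.6×10⁻⁵ /K
Net overflow = V₀(β_liq − 3α_cont)ΔT
β − 3α = 1.04×10⁻³ − 3.6×10⁻⁵ = 1.004×10⁻³ /K; ΔT = 62.92 K
ΔV = 1810 × 1.004×10⁻³ × 62.92 = 114 mL

114 mL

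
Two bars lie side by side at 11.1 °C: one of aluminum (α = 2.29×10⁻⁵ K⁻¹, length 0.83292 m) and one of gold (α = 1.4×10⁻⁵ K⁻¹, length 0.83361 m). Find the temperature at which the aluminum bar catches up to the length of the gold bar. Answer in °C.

Equal length when α₁L₁ΔT − α₂L₂ΔT = L₂ − L₁ = 6.90×10⁻⁴ m
α₁L₁ = 1.9073868×10⁻⁵, α₂L₂ = 1.167054×10⁻⁵ → Δ(αL) = 7.403328×10⁻⁶ m/K
ΔT = 6.90×10⁻⁴ / 7.403328×10⁻⁶ = 93.201 K, so T = 11.1 + 93.201 = 104.301 °C

T = 104.3 °C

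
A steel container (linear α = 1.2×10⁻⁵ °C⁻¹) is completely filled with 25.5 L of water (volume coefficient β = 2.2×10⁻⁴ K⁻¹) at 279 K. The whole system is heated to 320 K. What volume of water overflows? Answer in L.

The container also expands: β_container ≈ 3α = 3.6×10⁻⁵ /K
Net overflow = V₀(β_liq − 3α_cont)ΔT
β − 3α = 2.20×10⁻⁴ − 3.6×10⁻⁵ = 1.84×10⁻⁴ /K; ΔT = 41 K
ΔV = 25.5 × 1.84×10⁻⁴ × 41 = 0.192 L

0.192 L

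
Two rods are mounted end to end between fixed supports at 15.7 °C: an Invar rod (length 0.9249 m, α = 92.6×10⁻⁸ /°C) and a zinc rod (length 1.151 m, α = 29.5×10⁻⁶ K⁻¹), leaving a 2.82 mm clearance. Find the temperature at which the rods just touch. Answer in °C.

T = 96.7 °C

Gap closes when ΔL₁ + ΔL₂ = 2.82 mm = 2.82×10⁻³ m
(α₁L₁ + α₂L₂)ΔT = g
α₁L₁ + α₂L₂ = 92.6×10⁻⁸×0.9249 + 29.5×10⁻⁶×1.151 = 3.48109574×10⁻⁵ m/K
ΔT = 2.82×10⁻³ / 3.48109574×10⁻⁵ = 81.009 K
T = 15.7 + 81.009 = 96.709 °C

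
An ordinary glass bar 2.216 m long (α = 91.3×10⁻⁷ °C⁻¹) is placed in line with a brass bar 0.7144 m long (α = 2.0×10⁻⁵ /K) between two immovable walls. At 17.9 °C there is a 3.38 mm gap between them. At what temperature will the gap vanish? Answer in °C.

T = 116 °C

Gap closes when ΔL₁ + ΔL₂ = 3.38 mm = 3.38×10⁻³ m
(α₁L₁ + α₂L₂)ΔT = g
α₁L₁ + α₂L₂ = 91.3×10⁻⁷×2.216 + 2.0×10⁻⁵×0.7144 = 3.452008×10⁻⁵ m/K
ΔT = 3.38×10⁻³ / 3.452008×10⁻⁵ = 97.91 K
T = 17.9 + 97.91 = 115.81 °C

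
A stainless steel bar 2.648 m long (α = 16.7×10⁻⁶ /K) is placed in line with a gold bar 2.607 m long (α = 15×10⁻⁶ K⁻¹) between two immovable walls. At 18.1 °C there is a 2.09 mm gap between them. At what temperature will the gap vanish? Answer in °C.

T = 43.2 °C

Gap closes when ΔL₁ + ΔL₂ = 2.09 mm = 2.09×10⁻³ m
(α₁L₁ + α₂L₂)ΔT = g
α₁L₁ + α₂L₂ = 16.7×10⁻⁶×2.648 + 15×10⁻⁶×2.607 = 8.33266×10⁻⁵ m/K
ΔT = 2.09×10⁻³ / 8.33266×10⁻⁵ = 25.082 K
T = 18.1 + 25.082 = 43.182 °C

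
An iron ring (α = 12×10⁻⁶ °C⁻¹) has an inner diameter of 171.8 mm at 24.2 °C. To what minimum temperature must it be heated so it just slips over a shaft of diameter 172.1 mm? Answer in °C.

Required Δd = 172.1 − 171.8 = 0.3 mm
Δd = αd₀ΔT ⇒ ΔT = Δd/(αd₀) = 0.3 / (12×10⁻⁶ × 171.8) = 145.52 K
T_min = 24.2 + 145.52 = 169.72 °C

T = 170 °C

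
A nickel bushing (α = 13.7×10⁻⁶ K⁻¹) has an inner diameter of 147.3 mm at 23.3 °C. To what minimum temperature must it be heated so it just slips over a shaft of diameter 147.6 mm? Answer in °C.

Required Δd = 147.6 − 147.3 = 0.3 mm
Δd = αd₀ΔT ⇒ ΔT = Δd/(αd₀) = 0.3 / (13.7×10⁻⁶ × 147.3) = 148.66 K
T_min = 23.3 + 148.66 = 171.96 °C

T = 172 °C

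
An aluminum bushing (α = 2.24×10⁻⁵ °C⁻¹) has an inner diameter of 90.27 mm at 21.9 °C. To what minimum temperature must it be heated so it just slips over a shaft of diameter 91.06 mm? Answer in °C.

T = 413 °C

Required Δd = 91.06 − 90.27 = 0.79 mm
Δd = αd₀ΔT ⇒ ΔT = Δd/(αd₀) = 0.79 / (2.24×10⁻⁵ × 90.27) = 390.69 K
T_min = 21.9 + 390.69 = 412.59 °C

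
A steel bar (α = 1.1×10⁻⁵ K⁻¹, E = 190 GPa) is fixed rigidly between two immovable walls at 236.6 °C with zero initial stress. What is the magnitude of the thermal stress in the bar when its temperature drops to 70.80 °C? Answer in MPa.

σ = 347 MPa

Fully constrained: the free strain ε = αΔT is blocked, so σ = Eε = EαΔT.
|ΔT| = 165.80 K
σ = 190×10⁹ × 1.1×10⁻⁵ × 165.80 = 3.47×10⁸ Pa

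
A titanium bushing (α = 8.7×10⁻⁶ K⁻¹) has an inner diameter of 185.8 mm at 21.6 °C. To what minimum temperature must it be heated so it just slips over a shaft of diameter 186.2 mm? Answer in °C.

Required Δd = 186.2 − 185.8 = 0.4 mm
Δd = αd₀ΔT ⇒ ΔT = Δd/(αd₀) = 0.4 / (8.7×10⁻⁶ × 185.8) = 247.45 K
T_min = 21.6 + 247.45 = 269.05 °C

T = 269 °C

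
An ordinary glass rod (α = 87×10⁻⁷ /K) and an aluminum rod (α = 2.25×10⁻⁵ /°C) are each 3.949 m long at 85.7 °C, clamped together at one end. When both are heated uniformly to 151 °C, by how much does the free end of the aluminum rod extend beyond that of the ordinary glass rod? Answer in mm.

ΔT = 65.3 K
ordinary glass: ΔL = 87×10⁻⁷ × 3.949 m × 65.3 = 2.2435×10⁻³ m = 2.2435 mm
aluminum: ΔL = 2.25×10⁻⁵ × 3.949 m × 65.3 = 5.8021×10⁻³ m = 5.8021 mm
difference = 5.8021 − 2.2435 = 3.5586 mm

3.56 mm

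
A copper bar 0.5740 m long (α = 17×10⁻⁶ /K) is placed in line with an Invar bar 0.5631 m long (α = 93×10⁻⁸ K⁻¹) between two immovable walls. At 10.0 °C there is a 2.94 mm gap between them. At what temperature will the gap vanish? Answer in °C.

T = 296 °C

Gap closes when ΔL₁ + ΔL₂ = 2.94 mm = 2.94×10⁻³ m
(α₁L₁ + α₂L₂)ΔT = g
α₁L₁ + α₂L₂ = 17×10⁻⁶×0.5740 + 93×10⁻⁸×0.5631 = 1.0281683×10⁻⁵ m/K
ΔT = 2.94×10⁻³ / 1.0281683×10⁻⁵ = 285.95 K
T = 10.0 + 285.95 = 295.95 °C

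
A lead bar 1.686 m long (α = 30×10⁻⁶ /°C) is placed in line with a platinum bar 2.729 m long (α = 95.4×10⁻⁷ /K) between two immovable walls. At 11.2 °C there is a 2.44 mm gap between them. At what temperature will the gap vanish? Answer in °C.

T = 43.0 °C

α₁L₁ = 5.058×10⁻⁵ m/K, α₂L₂ = 2.603466×10⁻⁵ m/K → total 7.661466×10⁻⁵ m/K
ΔT = g/(α₁L₁+α₂L₂) = 2.44×10⁻³ / 7.661466×10⁻⁵ = 31.848 K
T = 11.2 + 31.848 = 43.048 °C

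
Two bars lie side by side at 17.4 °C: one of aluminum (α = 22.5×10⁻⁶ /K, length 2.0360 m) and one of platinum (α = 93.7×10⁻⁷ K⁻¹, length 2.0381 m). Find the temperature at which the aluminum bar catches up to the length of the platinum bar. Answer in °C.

T = 96.01 °C

Equal length when α₁L₁ΔT − α₂L₂ΔT = L₂ − L₁ = 2.10×10⁻³ m
α₁L₁ = 4.581×10⁻⁵, α₂L₂ = 1.9096997×10⁻⁵ → Δ(αL) = 2.6713003×10⁻⁵ m/K
ΔT = 2.10×10⁻³ / 2.6713003×10⁻⁵ = 78.6134 K, so T = 17.4 + 78.6134 = 96.0134 °C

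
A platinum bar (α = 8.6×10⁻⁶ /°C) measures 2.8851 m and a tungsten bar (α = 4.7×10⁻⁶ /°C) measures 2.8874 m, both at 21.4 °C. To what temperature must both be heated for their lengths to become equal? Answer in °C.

L₁(1 + α₁ΔT) = L₂(1 + α₂ΔT) ⇒ ΔT = (L₂ − L₁)/(α₁L₁ − α₂L₂)
L₂ − L₁ = 2.8874 − 2.8851 = 2.30×10⁻³ m
α₁L₁ − α₂L₂ = 8.6×10⁻⁶×2.8851 − 4.7×10⁻⁶×2.8874 = 1.124108×10⁻⁵ m/K
ΔT = 2.30×10⁻³ / 1.124108×10⁻⁵ = 204.607 K
T = 21.4 + 204.607 = 226.007 °C

T = 226.0 °C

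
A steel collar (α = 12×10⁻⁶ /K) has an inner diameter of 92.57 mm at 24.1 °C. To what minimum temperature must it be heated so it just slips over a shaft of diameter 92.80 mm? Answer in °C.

T = 231 °C

Required Δd = 92.80 − 92.57 = 0.23 mm
Δd = αd₀ΔT ⇒ ΔT = Δd/(αd₀) = 0.23 / (12×10⁻⁶ × 92.57) = 207.05 K
T_min = 24.1 + 207.05 = 231.15 °C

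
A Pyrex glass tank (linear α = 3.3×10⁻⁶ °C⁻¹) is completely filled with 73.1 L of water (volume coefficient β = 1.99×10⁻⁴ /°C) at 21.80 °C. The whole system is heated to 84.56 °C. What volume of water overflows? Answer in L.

The tank also expands: β_container ≈ 3α = 9.9×10⁻⁶ /K
Net overflow = V₀(β_liq − 3α_cont)ΔT
β − 3α = 1.99×10⁻⁴ − 9.9×10⁻⁶ = 1.891×10⁻⁴ /K; ΔT = 62.76 K
ΔV = 73.1 × 1.891×10⁻⁴ × 62.76 = 0.868 L

0.868 L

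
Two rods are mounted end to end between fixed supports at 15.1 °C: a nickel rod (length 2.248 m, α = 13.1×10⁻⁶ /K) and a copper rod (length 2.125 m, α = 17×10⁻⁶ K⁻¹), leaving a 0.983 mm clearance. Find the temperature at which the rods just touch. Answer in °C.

T = 30.1 °C

α₁L₁ = 2.94488×10⁻⁵ m/K, α₂L₂ = 3.6125×10⁻⁵ m/K → total 6.55738×10⁻⁵ m/K
ΔT = g/(α₁L₁+α₂L₂) = 9.83×10⁻⁴ / 6.55738×10⁻⁵ = 14.991 K
T = 15.1 + 14.991 = 30.091 °C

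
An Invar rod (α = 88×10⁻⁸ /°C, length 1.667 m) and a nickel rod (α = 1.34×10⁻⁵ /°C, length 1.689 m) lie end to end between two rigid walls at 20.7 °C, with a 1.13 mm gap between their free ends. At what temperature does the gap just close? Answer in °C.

T = 67.6 °C

Gap closes when ΔL₁ + ΔL₂ = 1.13 mm = 1.13×10⁻³ m
(α₁L₁ + α₂L₂)ΔT = g
α₁L₁ + α₂L₂ = 88×10⁻⁸×1.667 + 1.34×10⁻⁵×1.689 = 2.409956×10⁻⁵ m/K
ΔT = 1.13×10⁻³ / 2.409956×10⁻⁵ = 46.889 K
T = 20.7 + 46.889 = 67.589 °C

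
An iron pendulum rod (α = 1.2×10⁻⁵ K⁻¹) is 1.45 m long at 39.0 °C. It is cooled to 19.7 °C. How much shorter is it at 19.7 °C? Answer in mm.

|ΔT| = |19.7 − 39.0| = 19.3 K
ΔL = αL₀ΔT = (1.2×10⁻⁵)(1.45)(19.3) = 3.36×10⁻⁴ m

ΔL = 0.336 mm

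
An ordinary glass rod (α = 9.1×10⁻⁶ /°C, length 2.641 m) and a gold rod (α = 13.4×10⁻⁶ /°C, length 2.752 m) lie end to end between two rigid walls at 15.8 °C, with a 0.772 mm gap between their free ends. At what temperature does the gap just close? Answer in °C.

T = 28.5 °C

α₁L₁ = 2.40331×10⁻⁵ m/K, α₂L₂ = 3.68768×10⁻⁵ m/K → total 6.09099×10⁻⁵ m/K
ΔT = g/(α₁L₁+α₂L₂) = 7.72×10⁻⁴ / 6.09099×10⁻⁵ = 12.674 K
T = 15.8 + 12.674 = 28.474 °C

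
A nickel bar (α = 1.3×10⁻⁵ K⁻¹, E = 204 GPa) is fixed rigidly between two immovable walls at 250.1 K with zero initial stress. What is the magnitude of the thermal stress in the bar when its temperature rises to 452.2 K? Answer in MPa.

σ = 536 MPa

Fully constrained: the free strain ε = αΔT is blocked, so σ = Eε = EαΔT.
|ΔT| = 202.1 K
σ = 204×10⁹ × 1.3×10⁻⁵ × 202.1 = 5.36×10⁸ Pa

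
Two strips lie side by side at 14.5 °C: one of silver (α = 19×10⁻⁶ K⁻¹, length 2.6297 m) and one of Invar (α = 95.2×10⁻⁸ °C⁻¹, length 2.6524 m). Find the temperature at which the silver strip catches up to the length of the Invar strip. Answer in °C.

L₁(1 + α₁ΔT) = L₂(1 + α₂ΔT) ⇒ ΔT = (L₂ − L₁)/(α₁L₁ − α₂L₂)
L₂ − L₁ = 2.6524 − 2.6297 = 2.27×10⁻² m
α₁L₁ − α₂L₂ = 19×10⁻⁶×2.6297 − 95.2×10⁻⁸×2.6524 = 4.74392152×10⁻⁵ m/K
ΔT = 2.27×10⁻² / 4.74392152×10⁻⁵ = 478.507 K
T = 14.5 + 478.507 = 493.007 °C

T = 493.0 °C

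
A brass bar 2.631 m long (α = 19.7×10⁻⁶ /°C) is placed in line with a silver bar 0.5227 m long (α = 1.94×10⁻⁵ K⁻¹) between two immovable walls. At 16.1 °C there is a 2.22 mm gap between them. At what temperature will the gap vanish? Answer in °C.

T = 51.9 °C

α₁L₁ = 5.18307×10⁻⁵ m/K, α₂L₂ = 1.014038×10⁻⁵ m/K → total 6.197108×10⁻⁵ m/K
ΔT = g/(α₁L₁+α₂L₂) = 2.22×10⁻³ / 6.197108×10⁻⁵ = 35.823 K
T = 16.1 + 35.823 = 51.923 °C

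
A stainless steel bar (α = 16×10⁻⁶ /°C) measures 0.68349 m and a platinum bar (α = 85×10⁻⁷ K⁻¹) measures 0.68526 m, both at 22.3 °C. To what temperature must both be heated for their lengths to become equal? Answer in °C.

L₁(1 + α₁ΔT) = L₂(1 + α₂ΔT) ⇒ ΔT = (L₂ − L₁)/(α₁L₁ − α₂L₂)
L₂ − L₁ = 0.68526 − 0.68349 = 1.77×10⁻³ m
α₁L₁ − α₂L₂ = 16×10⁻⁶×0.68349 − 85×10⁻⁷×0.68526 = 5.11113×10⁻⁶ m/K
ΔT = 1.77×10⁻³ / 5.11113×10⁻⁶ = 346.303 K
T = 22.3 + 346.303 = 368.603 °C

T = 368.6 °C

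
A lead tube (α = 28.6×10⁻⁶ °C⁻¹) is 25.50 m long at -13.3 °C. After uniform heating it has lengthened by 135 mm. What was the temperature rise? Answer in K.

ΔL = αL₀ΔT ⇒ ΔT = ΔL / (αL₀)
ΔT = 135×10⁻³ m / (28.6×10⁻⁶ × 25.50 m) = 185.11 K

ΔT = 185 K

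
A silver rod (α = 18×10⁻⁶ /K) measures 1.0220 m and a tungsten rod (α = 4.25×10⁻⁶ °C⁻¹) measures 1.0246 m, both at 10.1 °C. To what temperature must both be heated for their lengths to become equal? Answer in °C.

Equal length when α₁L₁ΔT − α₂L₂ΔT = L₂ − L₁ = 2.60×10⁻³ m
α₁L₁ = 1.8396×10⁻⁵, α₂L₂ = 4.35455×10⁻⁶ → Δ(αL) = 1.404145×10⁻⁵ m/K
ΔT = 2.60×10⁻³ / 1.404145×10⁻⁵ = 185.166 K, so T = 10.1 + 185.166 = 195.266 °C

T = 195.3 °C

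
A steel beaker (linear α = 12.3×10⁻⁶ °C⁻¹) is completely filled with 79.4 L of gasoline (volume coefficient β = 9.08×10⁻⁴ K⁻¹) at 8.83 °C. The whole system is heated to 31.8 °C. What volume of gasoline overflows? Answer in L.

1.59 L

The beaker also expands: β_container ≈ 3α = 3.69×10⁻⁵ /K
Net overflow = V₀(β_liq − 3α_cont)ΔT
β − 3α = 9.08×10⁻⁴ − 3.69×10⁻⁵ = 8.711×10⁻⁴ /K; ΔT = 22.97 K
ΔV = 79.4 × 8.711×10⁻⁴ × 22.97 = 1.59 L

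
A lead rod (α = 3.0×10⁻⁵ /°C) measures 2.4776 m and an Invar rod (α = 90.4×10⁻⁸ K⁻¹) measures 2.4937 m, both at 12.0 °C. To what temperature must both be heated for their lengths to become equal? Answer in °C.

Equal length when α₁L₁ΔT − α₂L₂ΔT = L₂ − L₁ = 1.61×10⁻² m
α₁L₁ = 7.4328×10⁻⁵, α₂L₂ = 2.2543048×10⁻⁶ → Δ(αL) = 7.20736952×10⁻⁵ m/K
ΔT = 1.61×10⁻² / 7.20736952×10⁻⁵ = 223.382 K, so T = 12.0 + 223.382 = 235.382 °C

T = 235.4 °C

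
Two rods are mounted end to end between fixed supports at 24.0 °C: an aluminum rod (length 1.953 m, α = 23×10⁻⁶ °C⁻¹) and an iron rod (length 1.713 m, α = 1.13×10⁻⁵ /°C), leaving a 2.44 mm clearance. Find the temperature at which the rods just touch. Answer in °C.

Gap closes when ΔL₁ + ΔL₂ = 2.44 mm = 2.44×10⁻³ m
(α₁L₁ + α₂L₂)ΔT = g
α₁L₁ + α₂L₂ = 23×10⁻⁶×1.953 + 1.13×10⁻⁵×1.713 = 6.42759×10⁻⁵ m/K
ΔT = 2.44×10⁻³ / 6.42759×10⁻⁵ = 37.961 K
T = 24.0 + 37.961 = 61.961 °C

T = 62.0 °C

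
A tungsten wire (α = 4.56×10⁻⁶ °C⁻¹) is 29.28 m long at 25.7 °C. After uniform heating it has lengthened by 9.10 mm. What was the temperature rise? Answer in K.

ΔL = αL₀ΔT ⇒ ΔT = ΔL / (αL₀)
ΔT = 9.10×10⁻³ m / (4.56×10⁻⁶ × 29.28 m) = 68.156 K

ΔT = 68.2 K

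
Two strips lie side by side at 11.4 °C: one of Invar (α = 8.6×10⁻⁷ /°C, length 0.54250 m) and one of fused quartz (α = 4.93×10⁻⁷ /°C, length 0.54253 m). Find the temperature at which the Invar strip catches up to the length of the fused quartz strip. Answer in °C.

T = 162.1 °C

Equal length when α₁L₁ΔT − α₂L₂ΔT = L₂ − L₁ = 3.00×10⁻⁵ m
α₁L₁ = 4.6655×10⁻⁷, α₂L₂ = 2.6746729×10⁻⁷ → Δ(αL) = 1.9908271×10⁻⁷ m/K
ΔT = 3.00×10⁻⁵ / 1.9908271×10⁻⁷ = 150.691 K, so T = 11.4 + 150.691 = 162.091 °C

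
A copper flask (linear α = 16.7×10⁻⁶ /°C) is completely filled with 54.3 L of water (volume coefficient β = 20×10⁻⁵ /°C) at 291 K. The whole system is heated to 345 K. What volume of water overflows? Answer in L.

0.440 L

The flask also expands: β_container ≈ 3α = 5.01×10⁻⁵ /K
Net overflow = V₀(β_liq − 3α_cont)ΔT
β − 3α = 2.00×10⁻⁴ − 5.01×10⁻⁵ = 1.499×10⁻⁴ /K; ΔT = 54 K
ΔV = 54.3 × 1.499×10⁻⁴ × 54 = 0.440 L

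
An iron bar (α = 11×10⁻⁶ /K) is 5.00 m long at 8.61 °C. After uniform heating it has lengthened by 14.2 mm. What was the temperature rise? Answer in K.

ΔL = αL₀ΔT ⇒ ΔT = ΔL / (αL₀)
ΔT = 14.2×10⁻³ m / (11×10⁻⁶ × 5.00 m) = 258.18 K

ΔT = 258 K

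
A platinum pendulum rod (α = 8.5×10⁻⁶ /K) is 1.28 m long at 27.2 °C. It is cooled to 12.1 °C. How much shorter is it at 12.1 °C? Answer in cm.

ΔL = 0.0164 cm

|ΔT| = |12.1 − 27.2| = 15.1 K
ΔL = αL₀ΔT = (8.5×10⁻⁶)(1.28)(15.1) = 1.64×10⁻⁴ m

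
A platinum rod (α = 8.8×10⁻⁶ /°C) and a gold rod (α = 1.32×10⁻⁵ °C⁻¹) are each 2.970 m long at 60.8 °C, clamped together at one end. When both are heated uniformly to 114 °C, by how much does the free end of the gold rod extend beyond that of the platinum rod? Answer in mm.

0.695 mm

ΔT = 53.2 K
platinum: ΔL = 8.8×10⁻⁶ × 2.970 m × 53.2 = 1.3904×10⁻³ m = 1.3904 mm
gold: ΔL = 1.32×10⁻⁵ × 2.970 m × 53.2 = 2.0857×10⁻³ m = 2.0857 mm
difference = 2.0857 − 1.3904 = 0.6953 mm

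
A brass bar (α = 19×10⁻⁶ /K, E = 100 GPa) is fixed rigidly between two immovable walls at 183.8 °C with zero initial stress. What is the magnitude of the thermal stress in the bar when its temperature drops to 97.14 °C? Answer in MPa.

σ = 165 MPa

Fully constrained: the free strain ε = αΔT is blocked, so σ = Eε = EαΔT.
|ΔT| = 86.66 K
σ = 100×10⁹ × 19×10⁻⁶ × 86.66 = 1.65×10⁸ Pa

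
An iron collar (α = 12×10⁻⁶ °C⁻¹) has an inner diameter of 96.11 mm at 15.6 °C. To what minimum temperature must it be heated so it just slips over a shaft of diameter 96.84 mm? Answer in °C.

T = 649 °C

Required Δd = 96.84 − 96.11 = 0.73 mm
Δd = αd₀ΔT ⇒ ΔT = Δd/(αd₀) = 0.73 / (12×10⁻⁶ × 96.11) = 632.96 K
T_min = 15.6 + 632.96 = 648.56 °C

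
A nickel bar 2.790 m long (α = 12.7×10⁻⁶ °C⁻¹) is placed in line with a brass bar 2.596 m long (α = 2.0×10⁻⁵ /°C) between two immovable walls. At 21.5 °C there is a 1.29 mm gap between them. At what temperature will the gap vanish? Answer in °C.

T = 36.3 °C

α₁L₁ = 3.5433×10⁻⁵ m/K, α₂L₂ = 5.192×10⁻⁵ m/K → total 8.7353×10⁻⁵ m/K
ΔT = g/(α₁L₁+α₂L₂) = 1.29×10⁻³ / 8.7353×10⁻⁵ = 14.768 K
T = 21.5 + 14.768 = 36.268 °C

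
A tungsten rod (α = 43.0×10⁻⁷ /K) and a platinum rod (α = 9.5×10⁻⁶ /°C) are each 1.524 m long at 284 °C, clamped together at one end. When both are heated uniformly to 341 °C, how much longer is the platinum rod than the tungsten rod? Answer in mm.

0.452 mm

ΔT = 57 K
tungsten: ΔL = 43.0×10⁻⁷ × 1.524 m × 57 = 3.7353×10⁻⁴ m = 0.37353 mm
platinum: ΔL = 9.5×10⁻⁶ × 1.524 m × 57 = 8.2525×10⁻⁴ m = 0.82525 mm
difference = 0.82525 − 0.37353 = 0.45172 mm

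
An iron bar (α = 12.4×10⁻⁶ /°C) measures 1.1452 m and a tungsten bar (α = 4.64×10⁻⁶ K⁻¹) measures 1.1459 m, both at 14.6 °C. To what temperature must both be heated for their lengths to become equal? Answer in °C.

Equal length when α₁L₁ΔT − α₂L₂ΔT = L₂ − L₁ = 7.00×10⁻⁴ m
α₁L₁ = 1.420048×10⁻⁵, α₂L₂ = 5.316976×10⁻⁶ → Δ(αL) = 8.883504×10⁻⁶ m/K
ΔT = 7.00×10⁻⁴ / 8.883504×10⁻⁶ = 78.7977 K, so T = 14.6 + 78.7977 = 93.3977 °C

T = 93.40 °C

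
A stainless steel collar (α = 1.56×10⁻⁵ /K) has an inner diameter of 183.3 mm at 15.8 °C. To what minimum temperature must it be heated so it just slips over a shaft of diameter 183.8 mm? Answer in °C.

T = 191 °C

Required Δd = 183.8 − 183.3 = 0.5 mm
Δd = αd₀ΔT ⇒ ΔT = Δd/(αd₀) = 0.5 / (1.56×10⁻⁵ × 183.3) = 174.86 K
T_min = 15.8 + 174.86 = 190.66 °C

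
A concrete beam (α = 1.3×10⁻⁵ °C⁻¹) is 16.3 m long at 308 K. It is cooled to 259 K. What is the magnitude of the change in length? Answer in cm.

|ΔT| = |259 − 308| = 49 K
ΔL = αL₀ΔT = (1.3×10⁻⁵)(16.3)(49) = 1.04×10⁻² m

ΔL = 1.04 cm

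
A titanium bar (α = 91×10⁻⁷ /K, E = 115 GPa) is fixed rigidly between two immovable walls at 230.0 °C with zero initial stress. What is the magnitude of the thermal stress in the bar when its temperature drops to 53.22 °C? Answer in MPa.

Fully constrained: the free strain ε = αΔT is blocked, so σ = Eε = EαΔT.
|ΔT| = 176.78 K
σ = 115×10⁹ × 91×10⁻⁷ × 176.78 = 1.85×10⁸ Pa

σ = 185 MPa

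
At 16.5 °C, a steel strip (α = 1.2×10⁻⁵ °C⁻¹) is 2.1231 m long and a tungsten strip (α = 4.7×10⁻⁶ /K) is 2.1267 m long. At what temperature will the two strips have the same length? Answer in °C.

T = 249.0 °C

Equal length when α₁L₁ΔT − α₂L₂ΔT = L₂ − L₁ = 3.60×10⁻³ m
α₁L₁ = 2.54772×10⁻⁵, α₂L₂ = 9.99549×10⁻⁶ → Δ(αL) = 1.548171×10⁻⁵ m/K
ΔT = 3.60×10⁻³ / 1.548171×10⁻⁵ = 232.532 K, so T = 16.5 + 232.532 = 249.032 °C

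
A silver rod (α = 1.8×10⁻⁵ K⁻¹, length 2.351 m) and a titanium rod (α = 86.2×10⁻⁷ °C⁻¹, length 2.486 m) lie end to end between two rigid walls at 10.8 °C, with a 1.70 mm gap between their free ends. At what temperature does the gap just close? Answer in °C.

T = 37.5 °C

Gap closes when ΔL₁ + ΔL₂ = 1.70 mm = 1.70×10⁻³ m
(α₁L₁ + α₂L₂)ΔT = g
α₁L₁ + α₂L₂ = 1.8×10⁻⁵×2.351 + 86.2×10⁻⁷×2.486 = 6.374732×10⁻⁵ m/K
ΔT = 1.70×10⁻³ / 6.374732×10⁻⁵ = 26.668 K
T = 10.8 + 26.668 = 37.468 °C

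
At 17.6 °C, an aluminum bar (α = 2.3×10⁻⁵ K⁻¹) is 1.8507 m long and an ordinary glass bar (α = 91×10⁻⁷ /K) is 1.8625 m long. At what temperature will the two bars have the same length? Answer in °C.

L₁(1 + α₁ΔT) = L₂(1 + α₂ΔT) ⇒ ΔT = (L₂ − L₁)/(α₁L₁ − α₂L₂)
L₂ − L₁ = 1.8625 − 1.8507 = 1.18×10⁻² m
α₁L₁ − α₂L₂ = 2.3×10⁻⁵×1.8507 − 91×10⁻⁷×1.8625 = 2.561735×10⁻⁵ m/K
ΔT = 1.18×10⁻² / 2.561735×10⁻⁵ = 460.625 K
T = 17.6 + 460.625 = 478.225 °C

T = 478.2 °C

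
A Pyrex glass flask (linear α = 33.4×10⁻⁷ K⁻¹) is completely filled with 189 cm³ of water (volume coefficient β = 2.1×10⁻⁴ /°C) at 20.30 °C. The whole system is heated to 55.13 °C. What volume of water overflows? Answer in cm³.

The flask also expands: β_container ≈ 3α = 1.002×10⁻⁵ /K
Net overflow = V₀(β_liq − 3α_cont)ΔT
β − 3α = 2.10×10⁻⁴ − 1.002×10⁻⁵ = 1.9998×10⁻⁴ /K; ΔT = 34.83 K
ΔV = 189 × 1.9998×10⁻⁴ × 34.83 = 1.32 cm³

1.32 cm³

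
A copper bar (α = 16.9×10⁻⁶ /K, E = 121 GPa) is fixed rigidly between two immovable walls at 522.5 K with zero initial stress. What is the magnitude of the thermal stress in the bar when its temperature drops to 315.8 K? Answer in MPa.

σ = 423 MPa

Fully constrained: the free strain ε = αΔT is blocked, so σ = Eε = EαΔT.
|ΔT| = 206.7 K
σ = 121×10⁹ × 16.9×10⁻⁶ × 206.7 = 4.23×10⁸ Pa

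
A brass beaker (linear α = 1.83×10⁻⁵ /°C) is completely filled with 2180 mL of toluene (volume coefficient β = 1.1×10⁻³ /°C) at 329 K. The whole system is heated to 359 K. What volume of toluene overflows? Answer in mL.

The beaker also expands: β_container ≈ 3α = 5.49×10⁻⁵ /K
Net overflow = V₀(β_liq − 3α_cont)ΔT
β − 3α = 1.10×10⁻³ − 5.49×10⁻⁵ = 1.0451×10⁻³ /K; ΔT = 30 K
ΔV = 2180 × 1.0451×10⁻³ × 30 = 68.3 mL

68.3 mL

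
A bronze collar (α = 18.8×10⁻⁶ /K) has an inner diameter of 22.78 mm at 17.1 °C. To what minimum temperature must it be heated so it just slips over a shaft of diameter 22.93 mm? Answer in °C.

T = 367 °C

Required Δd = 22.93 − 22.78 = 0.15 mm
Δd = αd₀ΔT ⇒ ΔT = Δd/(αd₀) = 0.15 / (18.8×10⁻⁶ × 22.78) = 350.25 K
T_min = 17.1 + 350.25 = 367.35 °C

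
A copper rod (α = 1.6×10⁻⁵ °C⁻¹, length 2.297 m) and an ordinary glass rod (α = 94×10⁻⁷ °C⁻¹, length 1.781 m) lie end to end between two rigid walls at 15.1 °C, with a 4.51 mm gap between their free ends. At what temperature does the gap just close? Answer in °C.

α₁L₁ = 3.6752×10⁻⁵ m/K, α₂L₂ = 1.67414×10⁻⁵ m/K → total 5.34934×10⁻⁵ m/K
ΔT = g/(α₁L₁+α₂L₂) = 4.51×10⁻³ / 5.34934×10⁻⁵ = 84.309 K
T = 15.1 + 84.309 = 99.409 °C

T = 99.4 °C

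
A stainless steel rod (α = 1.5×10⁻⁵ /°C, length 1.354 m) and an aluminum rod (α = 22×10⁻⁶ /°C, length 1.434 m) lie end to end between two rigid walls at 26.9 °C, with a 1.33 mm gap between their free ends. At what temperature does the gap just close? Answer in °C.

T = 52.5 °C

Gap closes when ΔL₁ + ΔL₂ = 1.33 mm = 1.33×10⁻³ m
(α₁L₁ + α₂L₂)ΔT = g
α₁L₁ + α₂L₂ = 1.5×10⁻⁵×1.354 + 22×10⁻⁶×1.434 = 5.1858×10⁻⁵ m/K
ΔT = 1.33×10⁻³ / 5.1858×10⁻⁵ = 25.647 K
T = 26.9 + 25.647 = 52.547 °C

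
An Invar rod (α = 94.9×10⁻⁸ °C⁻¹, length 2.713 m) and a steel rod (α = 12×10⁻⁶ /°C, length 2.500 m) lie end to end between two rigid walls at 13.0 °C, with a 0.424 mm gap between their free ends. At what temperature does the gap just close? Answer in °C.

T = 26.0 °C

Gap closes when ΔL₁ + ΔL₂ = 0.424 mm = 4.24×10⁻⁴ m
(α₁L₁ + α₂L₂)ΔT = g
α₁L₁ + α₂L₂ = 94.9×10⁻⁸×2.713 + 12×10⁻⁶×2.500 = 3.2574637×10⁻⁵ m/K
ΔT = 4.24×10⁻⁴ / 3.2574637×10⁻⁵ = 13.016 K
T = 13.0 + 13.016 = 26.016 °C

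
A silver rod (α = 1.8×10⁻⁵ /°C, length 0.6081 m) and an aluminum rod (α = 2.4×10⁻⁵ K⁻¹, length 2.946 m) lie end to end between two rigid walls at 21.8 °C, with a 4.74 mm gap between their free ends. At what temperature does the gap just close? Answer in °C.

α₁L₁ = 1.09458×10⁻⁵ m/K, α₂L₂ = 7.0704×10⁻⁵ m/K → total 8.16498×10⁻⁵ m/K
ΔT = g/(α₁L₁+α₂L₂) = 4.74×10⁻³ / 8.16498×10⁻⁵ = 58.053 K
T = 21.8 + 58.053 = 79.853 °C

T = 79.9 °C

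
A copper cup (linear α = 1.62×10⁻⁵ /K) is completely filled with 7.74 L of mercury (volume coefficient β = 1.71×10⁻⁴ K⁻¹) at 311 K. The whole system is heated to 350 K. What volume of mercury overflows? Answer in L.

0.0369 L

The cup also expands: β_container ≈ 3α = 4.86×10⁻⁵ /K
Net overflow = V₀(β_liq − 3α_cont)ΔT
β − 3α = 1.71×10⁻⁴ − 4.86×10⁻⁵ = 1.224×10⁻⁴ /K; ΔT = 39 K
ΔV = 7.74 × 1.224×10⁻⁴ × 39 = 0.0369 L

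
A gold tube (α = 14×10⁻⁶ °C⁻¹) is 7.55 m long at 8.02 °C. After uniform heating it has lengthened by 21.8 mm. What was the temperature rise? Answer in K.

ΔT = 206 K

ΔL = αL₀ΔT ⇒ ΔT = ΔL / (αL₀)
ΔT = 21.8×10⁻³ m / (14×10⁻⁶ × 7.55 m) = 206.24 K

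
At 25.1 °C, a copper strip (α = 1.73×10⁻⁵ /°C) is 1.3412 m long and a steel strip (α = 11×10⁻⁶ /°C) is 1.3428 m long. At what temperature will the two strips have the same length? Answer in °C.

Equal length when α₁L₁ΔT − α₂L₂ΔT = L₂ − L₁ = 1.60×10⁻³ m
α₁L₁ = 2.320276×10⁻⁵, α₂L₂ = 1.47708×10⁻⁵ → Δ(αL) = 8.43196×10⁻⁶ m/K
ΔT = 1.60×10⁻³ / 8.43196×10⁻⁶ = 189.754 K, so T = 25.1 + 189.754 = 214.854 °C

T = 214.9 °C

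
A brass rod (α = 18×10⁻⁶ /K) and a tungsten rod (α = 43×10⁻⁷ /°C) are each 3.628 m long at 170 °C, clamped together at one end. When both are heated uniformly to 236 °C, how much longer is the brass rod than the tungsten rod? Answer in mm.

ΔT = 66 K
brass: ΔL = 18×10⁻⁶ × 3.628 m × 66 = 4.3101×10⁻³ m = 4.3101 mm
tungsten: ΔL = 43×10⁻⁷ × 3.628 m × 66 = 1.0296×10⁻³ m = 1.0296 mm
difference = 4.3101 − 1.0296 = 3.2805 mm

3.28 mm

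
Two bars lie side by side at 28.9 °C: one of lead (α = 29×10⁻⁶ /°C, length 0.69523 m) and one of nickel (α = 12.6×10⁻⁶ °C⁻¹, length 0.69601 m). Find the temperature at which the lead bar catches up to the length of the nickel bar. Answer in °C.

L₁(1 + α₁ΔT) = L₂(1 + α₂ΔT) ⇒ ΔT = (L₂ − L₁)/(α₁L₁ − α₂L₂)
L₂ − L₁ = 0.69601 − 0.69523 = 7.80×10⁻⁴ m
α₁L₁ − α₂L₂ = 29×10⁻⁶×0.69523 − 12.6×10⁻⁶×0.69601 = 1.1391944×10⁻⁵ m/K
ΔT = 7.80×10⁻⁴ / 1.1391944×10⁻⁵ = 68.4694 K
T = 28.9 + 68.4694 = 97.3694 °C

T = 97.37 °C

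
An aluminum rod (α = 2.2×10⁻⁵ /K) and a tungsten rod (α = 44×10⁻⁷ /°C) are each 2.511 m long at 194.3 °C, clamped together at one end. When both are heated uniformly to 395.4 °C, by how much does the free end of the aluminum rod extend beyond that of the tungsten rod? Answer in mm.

8.89 mm

ΔT = 201.1 K
aluminum: ΔL = 2.2×10⁻⁵ × 2.511 m × 201.1 = 1.1109×10⁻² m = 11.109 mm
tungsten: ΔL = 44×10⁻⁷ × 2.511 m × 201.1 = 2.2218×10⁻³ m = 2.2218 mm
difference = 11.109 − 2.2218 = 8.8872 mm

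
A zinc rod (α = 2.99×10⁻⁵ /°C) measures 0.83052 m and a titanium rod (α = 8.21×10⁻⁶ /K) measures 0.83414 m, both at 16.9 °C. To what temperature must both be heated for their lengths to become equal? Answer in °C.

T = 218.2 °C

L₁(1 + α₁ΔT) = L₂(1 + α₂ΔT) ⇒ ΔT = (L₂ − L₁)/(α₁L₁ − α₂L₂)
L₂ − L₁ = 0.83414 − 0.83052 = 3.62×10⁻³ m
α₁L₁ − α₂L₂ = 2.99×10⁻⁵×0.83052 − 8.21×10⁻⁶×0.83414 = 1.79842586×10⁻⁵ m/K
ΔT = 3.62×10⁻³ / 1.79842586×10⁻⁵ = 201.287 K
T = 16.9 + 201.287 = 218.187 °C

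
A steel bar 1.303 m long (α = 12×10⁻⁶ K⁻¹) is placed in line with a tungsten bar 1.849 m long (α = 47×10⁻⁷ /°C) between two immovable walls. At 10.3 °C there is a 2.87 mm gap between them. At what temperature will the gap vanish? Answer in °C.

T = 128 °C

Gap closes when ΔL₁ + ΔL₂ = 2.87 mm = 2.87×10⁻³ m
(α₁L₁ + α₂L₂)ΔT = g
α₁L₁ + α₂L₂ = 12×10⁻⁶×1.303 + 47×10⁻⁷×1.849 = 2.43263×10⁻⁵ m/K
ΔT = 2.87×10⁻³ / 2.43263×10⁻⁵ = 117.98 K
T = 10.3 + 117.98 = 128.28 °C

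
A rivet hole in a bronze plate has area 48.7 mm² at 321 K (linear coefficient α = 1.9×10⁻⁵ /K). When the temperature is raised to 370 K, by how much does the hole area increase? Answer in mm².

Area coefficient ≈ 2α; |ΔT| = 49 K
ΔA = 2αA₀ΔT = 2(1.9×10⁻⁵)(48.7)(49) = 0.0907 mm²

ΔA = 0.0907 mm²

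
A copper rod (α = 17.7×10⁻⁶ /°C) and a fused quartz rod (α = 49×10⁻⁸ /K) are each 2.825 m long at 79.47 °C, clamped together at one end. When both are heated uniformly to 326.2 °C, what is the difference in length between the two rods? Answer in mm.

12.0 mm

ΔT = 246.73 K
copper: ΔL = 17.7×10⁻⁶ × 2.825 m × 246.73 = 1.2337×10⁻² m = 12.337 mm
fused quartz: ΔL = 49×10⁻⁸ × 2.825 m × 246.73 = 3.4154×10⁻⁴ m = 0.34154 mm
difference = 12.337 − 0.34154 = 11.99546 mm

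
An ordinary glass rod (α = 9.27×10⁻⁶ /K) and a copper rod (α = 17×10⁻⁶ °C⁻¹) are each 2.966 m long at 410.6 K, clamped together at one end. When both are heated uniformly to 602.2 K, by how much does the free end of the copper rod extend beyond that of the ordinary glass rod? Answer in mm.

ΔT = 191.6 K
ordinary glass: ΔL = 9.27×10⁻⁶ × 2.966 m × 191.6 = 5.2680×10⁻³ m = 5.2680 mm
copper: ΔL = 17×10⁻⁶ × 2.966 m × 191.6 = 9.6609×10⁻³ m = 9.6609 mm
difference = 9.6609 − 5.2680 = 4.3929 mm

4.39 mm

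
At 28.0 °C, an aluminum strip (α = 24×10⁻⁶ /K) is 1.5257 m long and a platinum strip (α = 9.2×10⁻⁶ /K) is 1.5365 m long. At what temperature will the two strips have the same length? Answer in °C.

Equal length when α₁L₁ΔT − α₂L₂ΔT = L₂ − L₁ = 1.08×10⁻² m
α₁L₁ = 3.66168×10⁻⁵, α₂L₂ = 1.41358×10⁻⁵ → Δ(αL) = 2.2481×10⁻⁵ m/K
ΔT = 1.08×10⁻² / 2.2481×10⁻⁵ = 480.406 K, so T = 28.0 + 480.406 = 508.406 °C

T = 508.4 °C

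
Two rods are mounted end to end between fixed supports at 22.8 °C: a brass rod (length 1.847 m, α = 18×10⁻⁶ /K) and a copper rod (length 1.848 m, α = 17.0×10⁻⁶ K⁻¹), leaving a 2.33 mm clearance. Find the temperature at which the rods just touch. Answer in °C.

T = 58.8 °C

Gap closes when ΔL₁ + ΔL₂ = 2.33 mm = 2.33×10⁻³ m
(α₁L₁ + α₂L₂)ΔT = g
α₁L₁ + α₂L₂ = 18×10⁻⁶×1.847 + 17.0×10⁻⁶×1.848 = 6.4662×10⁻⁵ m/K
ΔT = 2.33×10⁻³ / 6.4662×10⁻⁵ = 36.034 K
T = 22.8 + 36.034 = 58.834 °C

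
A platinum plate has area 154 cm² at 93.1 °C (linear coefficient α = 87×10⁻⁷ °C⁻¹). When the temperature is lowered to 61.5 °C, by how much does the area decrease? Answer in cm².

ΔA = 0.0847 cm²

Area coefficient ≈ 2α; |ΔT| = 31.6 K
ΔA = 2αA₀ΔT = 2(87×10⁻⁷)(154)(31.6) = 0.0847 cm²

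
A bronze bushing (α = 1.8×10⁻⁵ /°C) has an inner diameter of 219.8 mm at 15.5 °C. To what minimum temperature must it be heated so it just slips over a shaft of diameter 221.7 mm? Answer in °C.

Required Δd = 221.7 − 219.8 = 1.9 mm
Δd = αd₀ΔT ⇒ ΔT = Δd/(αd₀) = 1.9 / (1.8×10⁻⁵ × 219.8) = 480.23 K
T_min = 15.5 + 480.23 = 495.73 °C

T = 496 °C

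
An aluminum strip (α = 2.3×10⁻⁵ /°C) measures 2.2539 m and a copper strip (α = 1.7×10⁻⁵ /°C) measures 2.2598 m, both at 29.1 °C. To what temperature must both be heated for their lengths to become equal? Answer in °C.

T = 468.6 °C

Equal length when α₁L₁ΔT − α₂L₂ΔT = L₂ − L₁ = 5.90×10⁻³ m
α₁L₁ = 5.18397×10⁻⁵, α₂L₂ = 3.84166×10⁻⁵ → Δ(αL) = 1.34231×10⁻⁵ m/K
ΔT = 5.90×10⁻³ / 1.34231×10⁻⁵ = 439.541 K, so T = 29.1 + 439.541 = 468.641 °C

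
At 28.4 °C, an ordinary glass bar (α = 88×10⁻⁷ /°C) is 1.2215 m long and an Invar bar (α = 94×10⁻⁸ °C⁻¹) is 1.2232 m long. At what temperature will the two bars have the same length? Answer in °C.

Equal length when α₁L₁ΔT − α₂L₂ΔT = L₂ − L₁ = 1.70×10⁻³ m
α₁L₁ = 1.07492×10⁻⁵, α₂L₂ = 1.149808×10⁻⁶ → Δ(αL) = 9.599392×10⁻⁶ m/K
ΔT = 1.70×10⁻³ / 9.599392×10⁻⁶ = 177.095 K, so T = 28.4 + 177.095 = 205.495 °C

T = 205.5 °C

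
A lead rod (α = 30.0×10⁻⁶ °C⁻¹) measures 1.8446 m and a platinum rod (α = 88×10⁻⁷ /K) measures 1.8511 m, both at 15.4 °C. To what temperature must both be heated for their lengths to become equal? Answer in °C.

Equal length when α₁L₁ΔT − α₂L₂ΔT = L₂ − L₁ = 6.50×10⁻³ m
α₁L₁ = 5.5338×10⁻⁵, α₂L₂ = 1.628968×10⁻⁵ → Δ(αL) = 3.904832×10⁻⁵ m/K
ΔT = 6.50×10⁻³ / 3.904832×10⁻⁵ = 166.460 K, so T = 15.4 + 166.460 = 181.860 °C

T = 181.9 °C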